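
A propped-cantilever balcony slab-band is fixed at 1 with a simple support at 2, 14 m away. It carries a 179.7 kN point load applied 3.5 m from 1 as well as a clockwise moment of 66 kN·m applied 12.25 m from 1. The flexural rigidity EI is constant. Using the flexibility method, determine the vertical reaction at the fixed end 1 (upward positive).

Choose R_2 as the redundant. The primary structure is the cantilever fixed at 1.
Primary-structure tip deflection at 2 by superposition:
  point load 179.7 at a = 3.5: Pa²(3L − a)/(6EI) = 14125/EI
  clockwise couple 66 at a = 12.25: M₀a(2L − a)/(2EI) = 6367/EI
  δ_0 = 20492/EI
Flexibility coefficient — unit upward force at 2: δ_{22} = L³/(3EI) = 914.7/EI.
Compatibility at 2: δ_0 − R_2·δ_{22} = 0, so R_2 = 20492/914.7 = 22.4 kN.
Vertical equilibrium: R_1 = ΣP − R_2 = 179.7 − 22.4 = 157.3 kN.

R_1 = 157.3 kN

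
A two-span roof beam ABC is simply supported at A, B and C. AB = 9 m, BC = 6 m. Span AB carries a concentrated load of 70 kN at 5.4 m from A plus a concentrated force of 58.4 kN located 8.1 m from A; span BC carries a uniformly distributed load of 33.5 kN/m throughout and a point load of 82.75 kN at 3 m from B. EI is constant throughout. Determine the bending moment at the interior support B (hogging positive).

Insert a hinge at B; M_B is the redundant, and each span becomes simply supported.
End slopes at the hinge B, treating each span as simply supported:
  span AB: point load 70 at a = 5.4: Pab(L + a)/(6LEI) = 362.9/EI
  span AB: point load 58.4 at a = 8.1: Pab(L + a)/(6LEI) = 134.8/EI
  span BC: UDL 33.5: wL³/(24EI) = 301.5/EI
  span BC: point load 82.75 at a = 3: Pab(L + b)/(6LEI) = 186.2/EI
  relative rotation θ_0 = (497.7 + 487.7)/EI = 985.4/EI
A unit hogging moment at B produces rotation L₁/(3EI) + L₂/(3EI) = 5/EI.
Slope continuity at B: θ_0 = M_B·5/EI, so M_B = 985.4/5 = 197.1 kN·m (hogging).

M_B = 197.1 kN·m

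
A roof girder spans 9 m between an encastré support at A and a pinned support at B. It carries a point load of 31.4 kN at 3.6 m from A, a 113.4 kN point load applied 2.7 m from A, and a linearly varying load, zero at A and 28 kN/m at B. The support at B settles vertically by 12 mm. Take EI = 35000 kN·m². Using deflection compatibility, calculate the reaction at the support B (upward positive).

Remove the prop at B; the released (primary) structure is a cantilever built in at A.
Downward deflection at the released point B due to the loads:
  point load 31.4 at a = 3.6: Pa²(3L − a)/(6EI) = 1587/EI
  point load 113.4 at a = 2.7: Pa²(3L − a)/(6EI) = 3348/EI
  triangular load, peak 28 at the free end: 11w₀L⁴/(120EI) = 16840/EI
  δ_0 = 21775/EI
Flexibility coefficient — unit upward force at B: δ_{BB} = L³/(3EI) = 243/EI.
With EI = 35000 kN·m²: δ_0 = 0.62214 m and δ_{BB} = 0.006943 m/kN.
Compatibility — the beam at B must follow the support down by 0.012 m: δ_0 − R_B·δ_{BB} = 0.012, so R_B = (0.62214 − 0.012)/0.006943 = 87.88 kN.

R_B = 87.88 kN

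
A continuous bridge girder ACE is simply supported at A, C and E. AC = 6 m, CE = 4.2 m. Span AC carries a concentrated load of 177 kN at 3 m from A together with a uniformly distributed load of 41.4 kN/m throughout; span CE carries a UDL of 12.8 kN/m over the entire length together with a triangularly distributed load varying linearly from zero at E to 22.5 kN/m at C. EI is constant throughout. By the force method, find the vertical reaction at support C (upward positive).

Release continuity at C by inserting a hinge; the redundant is the internal moment M_C. The primary structure is two simply-supported spans AC and CE.
Rotations at C on the released spans (each span's end-slope, ×1/EI):
  span AC: point load 177 at a = 3: Pab(L + a)/(6LEI) = 398.2/EI
  span AC: UDL 41.4: wL³/(24EI) = 372.6/EI
  span CE: UDL 12.8: wL³/(24EI) = 39.51/EI
  span CE: triangular load, peak 22.5: w₀L³/(45EI) = 37.04/EI
  relative rotation θ_0 = (770.9 + 76.56)/EI = 847.4/EI
A unit hogging moment at C produces rotation L₁/(3EI) + L₂/(3EI) = 3.4/EI.
Slope continuity at C: θ_0 = M_C·3.4/EI, so M_C = 847.4/3.4 = 249.2 kN·m (hogging).
Span AC, ΣM about A with M_C applied at C: R_C^{AC}·6 = 1276 + 249.2, so R_C^{AC} = 254.2 kN and R_A = 425.4 − 254.2 = 171.2 kN.
Span CE, ΣM about E: R_C^{CE}·4.2 = 245.2 + 249.2, so R_C^{CE} = 117.7 kN and R_E = 101 − 117.7 = -16.71 kN.
R_C = 254.2 + 117.7 = 372 kN.

R_C = 372 kN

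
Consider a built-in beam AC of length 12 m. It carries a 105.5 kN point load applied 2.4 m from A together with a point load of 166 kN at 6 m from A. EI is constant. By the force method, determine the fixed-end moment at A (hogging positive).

Take the two fixed-end moments M_A, M_C as redundants; the released structure is the simple span AC.
End rotations of the released simple span under the applied load (×1/EI):
  at A: point load 105.5 at a = 2.4: Pab(L + b)/(6LEI) = 729.2/EI
  at C: point load 105.5 at a = 2.4: Pab(L + a)/(6LEI) = 486.1/EI
  at A: point load 166 at a = 6: Pab(L + b)/(6LEI) = 1494/EI
  at C: point load 166 at a = 6: Pab(L + a)/(6LEI) = 1494/EI
  θ_A0 = 2223/EI,  θ_C0 = 1980/EI
Flexibility coefficients: a unit moment at one end gives L/(3EI) there and L/(6EI) at the far end, so f₁₁ = f₂₂ = 4/EI and f₁₂ = f₂₁ = 2/EI.
Compatibility — zero rotation at each built-in end:
  4 M_A + 2 M_C = 2223
  2 M_A + 4 M_C = 1980
Solving the pair gives M_A = 411 kN·m and M_C = 289.5 kN·m (hogging).

M_A = 411 kN·m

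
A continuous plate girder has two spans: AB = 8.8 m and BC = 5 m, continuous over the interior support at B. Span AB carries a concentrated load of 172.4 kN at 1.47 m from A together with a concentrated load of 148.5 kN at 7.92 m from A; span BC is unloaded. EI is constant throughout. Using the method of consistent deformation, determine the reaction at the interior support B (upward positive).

Take M_B as the redundant. Released structure: two simple spans AB and BC with a hinge at B.
Rotations at B on the released spans (each span's end-slope, ×1/EI):
  span AB: point load 172.4 at a = 1.47: Pab(L + a)/(6LEI) = 361.3/EI
  span AB: point load 148.5 at a = 7.92: Pab(L + a)/(6LEI) = 327.7/EI
  relative rotation θ_0 = (689.1 + 0)/EI = 689.1/EI
A unit hogging moment at B produces rotation L₁/(3EI) + L₂/(3EI) = 4.6/EI.
Compatibility: M_B·(L₁+L₂)/(3EI) = θ_0, giving M_B = 149.8 kN·m (hogging).
Span AB, ΣM about A with M_B applied at B: R_B^{AB}·8.8 = 1430 + 149.8, so R_B^{AB} = 179.5 kN and R_A = 320.9 − 179.5 = 141.4 kN.
Span BC, ΣM about C: R_B^{BC}·5 = 0 + 149.8, so R_B^{BC} = 29.96 kN and R_C = 0 − 29.96 = -29.96 kN.
R_B = 179.5 + 29.96 = 209.4 kN.

R_B = 209.4 kN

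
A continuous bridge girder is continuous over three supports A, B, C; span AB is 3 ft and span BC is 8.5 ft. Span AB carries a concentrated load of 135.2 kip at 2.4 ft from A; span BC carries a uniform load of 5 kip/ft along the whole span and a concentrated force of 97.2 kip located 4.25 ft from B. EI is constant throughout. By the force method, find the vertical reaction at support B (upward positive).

Take M_B as the redundant. Released structure: two simple spans AB and BC with a hinge at B.
Discontinuity in slope at B on the released structure — sum the simple-span end rotations:
  span AB: point load 135.2 at a = 2.4: Pab(L + a)/(6LEI) = 58.41/EI
  span BC: UDL 5: wL³/(24EI) = 127.9/EI
  span BC: point load 97.2 at a = 4.25: Pab(L + b)/(6LEI) = 438.9/EI
  relative rotation θ_0 = (58.41 + 566.9)/EI = 625.3/EI
A unit hogging moment at B produces rotation L₁/(3EI) + L₂/(3EI) = 3.833/EI.
Compatibility: M_B·(L₁+L₂)/(3EI) = θ_0, giving M_B = 163.1 kip·ft (hogging).
Span AB, ΣM about A with M_B applied at B: R_B^{AB}·3 = 324.5 + 163.1, so R_B^{AB} = 162.5 kip and R_A = 135.2 − 162.5 = -27.33 kip.
Span BC, ΣM about C: R_B^{BC}·8.5 = 593.7 + 163.1, so R_B^{BC} = 89.04 kip and R_C = 139.7 − 89.04 = 50.66 kip.
R_B = 162.5 + 89.04 = 251.6 kip.

R_B = 251.6 kip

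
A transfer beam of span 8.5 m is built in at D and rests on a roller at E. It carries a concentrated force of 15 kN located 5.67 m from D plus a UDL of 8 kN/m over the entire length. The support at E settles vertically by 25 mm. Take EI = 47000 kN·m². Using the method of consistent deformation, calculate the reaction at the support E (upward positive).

Choose R_E as the redundant. The primary structure is the cantilever fixed at D.
Deflection at E on the released cantilever, summing each load's contribution:
  point load 15 at a = 5.67: Pa²(3L − a)/(6EI) = 1594/EI
  UDL 8: wL⁴/(8EI) = 5220/EI
  δ_0 = 6814/EI
Tip deflection under a unit load at E: L³/(3EI) = 204.7/EI.
With EI = 47000 kN·m²: δ_0 = 0.14498 m and δ_{EE} = 0.004355 m/kN.
Compatibility — the beam at E must follow the support down by 0.025 m: δ_0 − R_E·δ_{EE} = 0.025, so R_E = (0.14498 − 0.025)/0.004355 = 27.55 kN.

R_E = 27.55 kN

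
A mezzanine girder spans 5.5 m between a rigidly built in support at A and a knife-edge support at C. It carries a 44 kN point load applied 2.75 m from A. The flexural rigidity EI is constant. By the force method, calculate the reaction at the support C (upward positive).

R_C = 13.75 kN

Choose R_C as the redundant. The primary structure is the cantilever fixed at A.
Free-end deflection of the primary structure under the applied loading (downward +):
  point load 44 at a = 2.75: Pa²(3L − a)/(6EI) = 762.6/EI
Flexibility coefficient — unit upward force at C: δ_{CC} = L³/(3EI) = 55.46/EI.
The prop prevents deflection at C: R_C = δ_0/δ_{CC} = 762.6/55.46 = 13.75 kN.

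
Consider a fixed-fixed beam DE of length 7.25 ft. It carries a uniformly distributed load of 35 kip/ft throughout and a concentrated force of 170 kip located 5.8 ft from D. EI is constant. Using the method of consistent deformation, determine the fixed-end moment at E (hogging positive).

Release both end moments; the primary structure is a simply-supported span DE with redundants M_D and M_E.
On the primary (simply-supported) span, the end slopes from the loading are:
  at D: UDL 35: wL³/(24EI) = 555.7/EI
  at E: UDL 35: wL³/(24EI) = 555.7/EI
  at D: point load 170 at a = 5.8: Pab(L + b)/(6LEI) = 285.9/EI
  at E: point load 170 at a = 5.8: Pab(L + a)/(6LEI) = 428.9/EI
  θ_D0 = 841.7/EI,  θ_E0 = 984.6/EI
Flexibility coefficients: a unit moment at one end gives L/(3EI) there and L/(6EI) at the far end, so f₁₁ = f₂₂ = 2.417/EI and f₁₂ = f₂₁ = 1.208/EI.
Compatibility — zero rotation at each built-in end:
  2.417 M_D + 1.208 M_E = 841.7
  1.208 M_D + 2.417 M_E = 984.6
Solving the pair gives M_D = 192.7 kip·ft and M_E = 311.1 kip·ft (hogging).

M_E = 311.1 kip·ft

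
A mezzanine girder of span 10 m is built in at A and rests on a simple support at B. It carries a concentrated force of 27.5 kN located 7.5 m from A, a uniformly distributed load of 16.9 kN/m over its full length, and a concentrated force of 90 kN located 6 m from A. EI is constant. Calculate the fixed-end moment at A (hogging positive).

Release the roller at B. Primary structure: cantilever fixed at A.
Deflection at B on the released cantilever, summing each load's contribution:
  point load 27.5 at a = 7.5: Pa²(3L − a)/(6EI) = 5801/EI
  UDL 16.9: wL⁴/(8EI) = 21125/EI
  point load 90 at a = 6: Pa²(3L − a)/(6EI) = 12960/EI
  δ_0 = 39886/EI
Flexibility coefficient — unit upward force at B: δ_{BB} = L³/(3EI) = 333.3/EI.
The prop prevents deflection at B: R_B = δ_0/δ_{BB} = 39886/333.3 = 119.7 kN.
Moment equilibrium about A: M_A = Σ(load moments about A) − R_B·L = 1591 − 119.7×10 = 394.7 kN·m.

M_A = 394.7 kN·m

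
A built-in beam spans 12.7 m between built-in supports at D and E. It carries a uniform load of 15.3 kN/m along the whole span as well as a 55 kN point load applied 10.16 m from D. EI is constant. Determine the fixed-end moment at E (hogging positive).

Release both end moments; the primary structure is a simply-supported span DE with redundants M_D and M_E.
On the primary (simply-supported) span, the end slopes from the loading are:
  at D: UDL 15.3: wL³/(24EI) = 1306/EI
  at E: UDL 15.3: wL³/(24EI) = 1306/EI
  at D: point load 55 at a = 10.16: Pab(L + b)/(6LEI) = 283.9/EI
  at E: point load 55 at a = 10.16: Pab(L + a)/(6LEI) = 425.8/EI
  θ_D0 = 1590/EI,  θ_E0 = 1732/EI
Flexibility coefficients: a unit moment at one end gives L/(3EI) there and L/(6EI) at the far end, so f₁₁ = f₂₂ = 4.233/EI and f₁₂ = f₂₁ = 2.117/EI.
Compatibility — zero rotation at each built-in end:
  4.233 M_D + 2.117 M_E = 1590
  2.117 M_D + 4.233 M_E = 1732
Solving the pair gives M_D = 228 kN·m and M_E = 295.1 kN·m (hogging).

M_E = 295.1 kN·m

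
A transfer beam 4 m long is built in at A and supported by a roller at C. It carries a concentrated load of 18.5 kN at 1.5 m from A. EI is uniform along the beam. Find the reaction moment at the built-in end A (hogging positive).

Release the roller at C. Primary structure: cantilever fixed at A.
Free-end deflection of the primary structure under the applied loading (downward +):
  point load 18.5 at a = 1.5: Pa²(3L − a)/(6EI) = 72.84/EI
Flexibility coefficient — unit upward force at C: δ_{CC} = L³/(3EI) = 21.33/EI.
The prop prevents deflection at C: R_C = δ_0/δ_{CC} = 72.84/21.33 = 3.415 kN.
Moment equilibrium about A: M_A = Σ(load moments about A) − R_C·L = 27.75 − 3.415×4 = 14.09 kN·m.

M_A = 14.09 kN·m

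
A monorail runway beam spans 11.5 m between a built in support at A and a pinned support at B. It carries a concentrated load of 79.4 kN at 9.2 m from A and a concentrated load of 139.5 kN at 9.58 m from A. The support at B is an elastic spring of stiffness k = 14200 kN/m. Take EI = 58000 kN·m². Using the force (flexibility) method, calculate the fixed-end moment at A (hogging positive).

M_A = 232.6 kN·m

Choose R_B as the redundant. The primary structure is the cantilever fixed at A.
Downward deflection at the released point B due to the loads:
  point load 79.4 at a = 9.2: Pa²(3L − a)/(6EI) = 28338/EI
  point load 139.5 at a = 9.58: Pa²(3L − a)/(6EI) = 53174/EI
  δ_0 = 81512/EI
Tip deflection under a unit load at B: L³/(3EI) = 507/EI.
With EI = 58000 kN·m²: δ_0 = 1.4054 m and δ_{BB} = 0.008741 m/kN.
Compatibility — the spring shortens by R_B/k under the reaction it provides: δ_0 − R_B·δ_{BB} = R_B/k. With 1/k = 0.00007 m/kN, R_B = δ_0 / (δ_{BB} + 1/k) = 1.4054 / (0.008741 + 0.00007) = 159.5 kN.
Moment equilibrium about A: M_A = Σ(load moments about A) − R_B·L = 2067 − 159.5×11.5 = 232.6 kN·m.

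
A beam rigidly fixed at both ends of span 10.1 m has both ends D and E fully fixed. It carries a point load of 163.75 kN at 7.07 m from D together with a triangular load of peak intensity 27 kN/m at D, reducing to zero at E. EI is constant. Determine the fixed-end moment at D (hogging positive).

M_D = 241.9 kN·m

Release both end moments; the primary structure is a simply-supported span DE with redundants M_D and M_E.
Simple-span end rotations at D and E under the given loads:
  at D: point load 163.75 at a = 7.07: Pab(L + b)/(6LEI) = 760/EI
  at E: point load 163.75 at a = 7.07: Pab(L + a)/(6LEI) = 993.9/EI
  at D: triangular load, peak 27: w₀L³/(45EI) = 618.2/EI
  at E: triangular load, peak 27: 7w₀L³/(360EI) = 540.9/EI
  θ_D0 = 1378/EI,  θ_E0 = 1535/EI
Flexibility coefficients: a unit moment at one end gives L/(3EI) there and L/(6EI) at the far end, so f₁₁ = f₂₂ = 3.367/EI and f₁₂ = f₂₁ = 1.683/EI.
Compatibility — zero rotation at each built-in end:
  3.367 M_D + 1.683 M_E = 1378
  1.683 M_D + 3.367 M_E = 1535
Solving the pair gives M_D = 241.9 kN·m and M_E = 334.9 kN·m (hogging).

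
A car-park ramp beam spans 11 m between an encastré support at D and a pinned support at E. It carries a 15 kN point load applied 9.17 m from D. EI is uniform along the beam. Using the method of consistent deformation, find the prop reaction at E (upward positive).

Release the roller at E. Primary structure: cantilever fixed at D.
Deflection at E on the released cantilever, summing each load's contribution:
  point load 15 at a = 9.17: Pa²(3L − a)/(6EI) = 5010/EI
Flexibility coefficient — unit upward force at E: δ_{EE} = L³/(3EI) = 443.7/EI.
Compatibility at E: δ_0 − R_E·δ_{EE} = 0, so R_E = 5010/443.7 = 11.29 kN.

R_E = 11.29 kN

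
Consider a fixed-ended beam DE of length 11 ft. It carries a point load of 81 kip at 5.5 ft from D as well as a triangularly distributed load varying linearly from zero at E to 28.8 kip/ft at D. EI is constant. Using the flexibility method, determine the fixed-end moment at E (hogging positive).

Release both end moments; the primary structure is a simply-supported span DE with redundants M_D and M_E.
Simple-span end rotations at D and E under the given loads:
  at D: point load 81 at a = 5.5: Pab(L + b)/(6LEI) = 612.6/EI
  at E: point load 81 at a = 5.5: Pab(L + a)/(6LEI) = 612.6/EI
  at D: triangular load, peak 28.8: w₀L³/(45EI) = 851.8/EI
  at E: triangular load, peak 28.8: 7w₀L³/(360EI) = 745.4/EI
  θ_D0 = 1464/EI,  θ_E0 = 1358/EI
Flexibility coefficients: a unit moment at one end gives L/(3EI) there and L/(6EI) at the far end, so f₁₁ = f₂₂ = 3.667/EI and f₁₂ = f₂₁ = 1.833/EI.
Compatibility — zero rotation at each built-in end:
  3.667 M_D + 1.833 M_E = 1464
  1.833 M_D + 3.667 M_E = 1358
Solving the pair gives M_D = 285.6 kip·ft and M_E = 227.5 kip·ft (hogging).

M_E = 227.5 kip·ft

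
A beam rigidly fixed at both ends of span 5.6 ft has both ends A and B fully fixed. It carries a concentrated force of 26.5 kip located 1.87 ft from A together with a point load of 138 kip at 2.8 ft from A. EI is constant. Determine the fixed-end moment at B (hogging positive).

Take the two fixed-end moments M_A, M_B as redundants; the released structure is the simple span AB.
On the primary (simply-supported) span, the end slopes from the loading are:
  at A: point load 26.5 at a = 1.87: Pab(L + b)/(6LEI) = 51.33/EI
  at B: point load 26.5 at a = 1.87: Pab(L + a)/(6LEI) = 41.09/EI
  at A: point load 138 at a = 2.8: Pab(L + b)/(6LEI) = 270.5/EI
  at B: point load 138 at a = 2.8: Pab(L + a)/(6LEI) = 270.5/EI
  θ_A0 = 321.8/EI,  θ_B0 = 311.6/EI
Flexibility coefficients: a unit moment at one end gives L/(3EI) there and L/(6EI) at the far end, so f₁₁ = f₂₂ = 1.867/EI and f₁₂ = f₂₁ = 0.9333/EI.
Compatibility — zero rotation at each built-in end:
  1.867 M_A + 0.9333 M_B = 321.8
  0.9333 M_A + 1.867 M_B = 311.6
Solving the pair gives M_A = 118.6 kip·ft and M_B = 107.6 kip·ft (hogging).

M_B = 107.6 kip·ft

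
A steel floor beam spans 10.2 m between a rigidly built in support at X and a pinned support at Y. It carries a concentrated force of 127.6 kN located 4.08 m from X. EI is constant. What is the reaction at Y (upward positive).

R_Y = 26.54 kN

Take the reaction at Y as the redundant and release it; the primary structure is a cantilever fixed at X.
Free-end deflection of the primary structure under the applied loading (downward +):
  point load 127.6 at a = 4.08: Pa²(3L − a)/(6EI) = 9388/EI
Flexibility coefficient — unit upward force at Y: δ_{YY} = L³/(3EI) = 353.7/EI.
The prop prevents deflection at Y: R_Y = δ_0/δ_{YY} = 9388/353.7 = 26.54 kN.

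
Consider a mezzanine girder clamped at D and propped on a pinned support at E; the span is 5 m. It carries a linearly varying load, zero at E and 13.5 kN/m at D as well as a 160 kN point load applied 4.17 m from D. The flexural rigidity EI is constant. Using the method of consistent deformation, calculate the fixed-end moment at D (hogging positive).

M_D = 87.07 kN·m

Take the reaction at E as the redundant and release it; the primary structure is a cantilever fixed at D.
Free-end deflection of the primary structure under the applied loading (downward +):
  triangular load, peak 13.5 at the fixed end: w₀L⁴/(30EI) = 281.2/EI
  point load 160 at a = 4.17: Pa²(3L − a)/(6EI) = 5022/EI
  δ_0 = 5303/EI
Tip deflection under a unit load at E: L³/(3EI) = 41.67/EI.
Compatibility at E: δ_0 − R_E·δ_{EE} = 0, so R_E = 5303/41.67 = 127.3 kN.
Moment equilibrium about D: M_D = Σ(load moments about D) − R_E·L = 723.5 − 127.3×5 = 87.07 kN·m.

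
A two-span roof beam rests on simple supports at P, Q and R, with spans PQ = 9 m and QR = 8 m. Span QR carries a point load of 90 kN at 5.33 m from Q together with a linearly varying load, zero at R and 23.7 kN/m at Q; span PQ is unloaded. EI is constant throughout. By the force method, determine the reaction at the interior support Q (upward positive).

R_Q = 116.3 kN

Take M_Q as the redundant. Released structure: two simple spans PQ and QR with a hinge at Q.
End slopes at the hinge Q, treating each span as simply supported:
  span QR: point load 90 at a = 5.33: Pab(L + b)/(6LEI) = 284.7/EI
  span QR: triangular load, peak 23.7: w₀L³/(45EI) = 269.7/EI
  relative rotation θ_0 = (0 + 554.4)/EI = 554.4/EI
A unit hogging moment at Q produces rotation L₁/(3EI) + L₂/(3EI) = 5.667/EI.
Compatibility: M_Q·(L₁+L₂)/(3EI) = θ_0, giving M_Q = 97.83 kN·m (hogging).
Span PQ, ΣM about P with M_Q applied at Q: R_Q^{PQ}·9 = 0 + 97.83, so R_Q^{PQ} = 10.87 kN and R_P = 0 − 10.87 = -10.87 kN.
Span QR, ΣM about R: R_Q^{QR}·8 = 745.9 + 97.83, so R_Q^{QR} = 105.5 kN and R_R = 184.8 − 105.5 = 79.33 kN.
R_Q = 10.87 + 105.5 = 116.3 kN.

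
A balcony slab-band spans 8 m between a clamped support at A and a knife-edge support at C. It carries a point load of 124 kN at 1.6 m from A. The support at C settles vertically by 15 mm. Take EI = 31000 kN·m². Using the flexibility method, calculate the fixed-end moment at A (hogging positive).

Choose R_C as the redundant. The primary structure is the cantilever fixed at A.
Primary-structure tip deflection at C by superposition:
  point load 124 at a = 1.6: Pa²(3L − a)/(6EI) = 1185/EI
Flexibility coefficient — unit upward force at C: δ_{CC} = L³/(3EI) = 170.7/EI.
With EI = 31000 kN·m²: δ_0 = 0.038229 m and δ_{CC} = 0.005505 m/kN.
Compatibility — the beam at C must follow the support down by 0.015 m: δ_0 − R_C·δ_{CC} = 0.015, so R_C = (0.038229 − 0.015)/0.005505 = 4.219 kN.
Moment equilibrium about A: M_A = Σ(load moments about A) − R_C·L = 198.4 − 4.219×8 = 164.6 kN·m.

M_A = 164.6 kN·m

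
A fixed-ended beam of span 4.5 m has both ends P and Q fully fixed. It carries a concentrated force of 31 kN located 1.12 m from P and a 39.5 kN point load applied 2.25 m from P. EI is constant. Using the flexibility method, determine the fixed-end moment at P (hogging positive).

M_P = 41.81 kN·m

Release both end moments; the primary structure is a simply-supported span PQ with redundants M_P and M_Q.
End rotations of the released simple span under the applied load (×1/EI):
  at P: point load 31 at a = 1.12: Pab(L + b)/(6LEI) = 34.25/EI
  at Q: point load 31 at a = 1.12: Pab(L + a)/(6LEI) = 24.43/EI
  at P: point load 39.5 at a = 2.25: Pab(L + b)/(6LEI) = 49.99/EI
  at Q: point load 39.5 at a = 2.25: Pab(L + a)/(6LEI) = 49.99/EI
  θ_P0 = 84.24/EI,  θ_Q0 = 74.42/EI
Flexibility coefficients: a unit moment at one end gives L/(3EI) there and L/(6EI) at the far end, so f₁₁ = f₂₂ = 1.5/EI and f₁₂ = f₂₁ = 0.75/EI.
Compatibility — zero rotation at each built-in end:
  1.5 M_P + 0.75 M_Q = 84.24
  0.75 M_P + 1.5 M_Q = 74.42
Solving the pair gives M_P = 41.81 kN·m and M_Q = 28.71 kN·m (hogging).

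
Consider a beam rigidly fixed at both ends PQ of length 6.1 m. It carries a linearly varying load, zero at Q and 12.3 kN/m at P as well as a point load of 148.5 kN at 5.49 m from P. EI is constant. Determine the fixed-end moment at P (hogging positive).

Release both end moments; the primary structure is a simply-supported span PQ with redundants M_P and M_Q.
On the primary (simply-supported) span, the end slopes from the loading are:
  at P: triangular load, peak 12.3: w₀L³/(45EI) = 62.04/EI
  at Q: triangular load, peak 12.3: 7w₀L³/(360EI) = 54.29/EI
  at P: point load 148.5 at a = 5.49: Pab(L + b)/(6LEI) = 91.17/EI
  at Q: point load 148.5 at a = 5.49: Pab(L + a)/(6LEI) = 157.5/EI
  θ_P0 = 153.2/EI,  θ_Q0 = 211.8/EI
Flexibility coefficients: a unit moment at one end gives L/(3EI) there and L/(6EI) at the far end, so f₁₁ = f₂₂ = 2.033/EI and f₁₂ = f₂₁ = 1.017/EI.
Compatibility — zero rotation at each built-in end:
  2.033 M_P + 1.017 M_Q = 153.2
  1.017 M_P + 2.033 M_Q = 211.8
Solving the pair gives M_P = 31.04 kN·m and M_Q = 88.63 kN·m (hogging).

M_P = 31.04 kN·m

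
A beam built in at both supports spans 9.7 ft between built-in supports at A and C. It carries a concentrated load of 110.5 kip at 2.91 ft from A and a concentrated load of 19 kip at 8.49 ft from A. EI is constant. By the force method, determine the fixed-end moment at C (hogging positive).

Take the two fixed-end moments M_A, M_C as redundants; the released structure is the simple span AC.
On the primary (simply-supported) span, the end slopes from the loading are:
  at A: point load 110.5 at a = 2.91: Pab(L + b)/(6LEI) = 618.6/EI
  at C: point load 110.5 at a = 2.91: Pab(L + a)/(6LEI) = 473.1/EI
  at A: point load 19 at a = 8.49: Pab(L + b)/(6LEI) = 36.59/EI
  at C: point load 19 at a = 8.49: Pab(L + a)/(6LEI) = 61/EI
  θ_A0 = 655.2/EI,  θ_C0 = 534.1/EI
Flexibility coefficients: a unit moment at one end gives L/(3EI) there and L/(6EI) at the far end, so f₁₁ = f₂₂ = 3.233/EI and f₁₂ = f₂₁ = 1.617/EI.
Compatibility — zero rotation at each built-in end:
  3.233 M_A + 1.617 M_C = 655.2
  1.617 M_A + 3.233 M_C = 534.1
Solving the pair gives M_A = 160.1 kip·ft and M_C = 85.14 kip·ft (hogging).

M_C = 85.14 kip·ft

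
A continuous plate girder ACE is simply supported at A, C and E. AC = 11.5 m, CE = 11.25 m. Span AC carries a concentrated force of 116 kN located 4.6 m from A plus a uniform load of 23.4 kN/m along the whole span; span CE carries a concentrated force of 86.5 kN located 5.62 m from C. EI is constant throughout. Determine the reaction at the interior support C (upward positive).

Release continuity at C by inserting a hinge; the redundant is the internal moment M_C. The primary structure is two simply-supported spans AC and CE.
Rotations at C on the released spans (each span's end-slope, ×1/EI):
  span AC: point load 116 at a = 4.6: Pab(L + a)/(6LEI) = 859.1/EI
  span AC: UDL 23.4: wL³/(24EI) = 1483/EI
  span CE: point load 86.5 at a = 5.62: Pab(L + b)/(6LEI) = 684.4/EI
  relative rotation θ_0 = (2342 + 684.4)/EI = 3026/EI
A unit hogging moment at C produces rotation L₁/(3EI) + L₂/(3EI) = 7.583/EI.
Slope continuity at C: θ_0 = M_C·7.583/EI, so M_C = 3026/7.583 = 399.1 kN·m (hogging).
Span AC, ΣM about A with M_C applied at C: R_C^{AC}·11.5 = 2081 + 399.1, so R_C^{AC} = 215.7 kN and R_A = 385.1 − 215.7 = 169.4 kN.
Span CE, ΣM about E: R_C^{CE}·11.25 = 487 + 399.1, so R_C^{CE} = 78.76 kN and R_E = 86.5 − 78.76 = 7.738 kN.
R_C = 215.7 + 78.76 = 294.4 kN.

R_C = 294.4 kN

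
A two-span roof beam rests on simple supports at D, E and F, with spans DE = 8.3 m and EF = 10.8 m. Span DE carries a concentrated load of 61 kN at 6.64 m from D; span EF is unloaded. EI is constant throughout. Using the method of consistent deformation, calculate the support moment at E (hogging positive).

Release continuity at E by inserting a hinge; the redundant is the internal moment M_E. The primary structure is two simply-supported spans DE and EF.
Discontinuity in slope at E on the released structure — sum the simple-span end rotations:
  span DE: point load 61 at a = 6.64: Pab(L + a)/(6LEI) = 201.7/EI
  relative rotation θ_0 = (201.7 + 0)/EI = 201.7/EI
A unit hogging moment at E produces rotation L₁/(3EI) + L₂/(3EI) = 6.367/EI.
Slope continuity at E: θ_0 = M_E·6.367/EI, so M_E = 201.7/6.367 = 31.68 kN·m (hogging).

M_E = 31.68 kN·m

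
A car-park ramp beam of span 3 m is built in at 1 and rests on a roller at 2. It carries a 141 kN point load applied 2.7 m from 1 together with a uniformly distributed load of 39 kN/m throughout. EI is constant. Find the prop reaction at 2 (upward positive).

R_2 = 163.8 kN

Choose R_2 as the redundant. The primary structure is the cantilever fixed at 1.
Deflection at 2 on the released cantilever, summing each load's contribution:
  point load 141 at a = 2.7: Pa²(3L − a)/(6EI) = 1079/EI
  UDL 39: wL⁴/(8EI) = 394.9/EI
  δ_0 = 1474/EI
Tip deflection under a unit load at 2: L³/(3EI) = 9/EI.
The prop prevents deflection at 2: R_2 = δ_0/δ_{22} = 1474/9 = 163.8 kN.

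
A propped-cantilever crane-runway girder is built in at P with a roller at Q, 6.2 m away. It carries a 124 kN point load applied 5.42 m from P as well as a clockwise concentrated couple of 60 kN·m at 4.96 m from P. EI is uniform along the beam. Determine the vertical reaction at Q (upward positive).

Choose R_Q as the redundant. The primary structure is the cantilever fixed at P.
Deflection at Q on the released cantilever, summing each load's contribution:
  point load 124 at a = 5.42: Pa²(3L − a)/(6EI) = 8002/EI
  clockwise couple 60 at a = 4.96: M₀a(2L − a)/(2EI) = 1107/EI
  δ_0 = 9109/EI
Flexibility coefficient — unit upward force at Q: δ_{QQ} = L³/(3EI) = 79.44/EI.
The prop prevents deflection at Q: R_Q = δ_0/δ_{QQ} = 9109/79.44 = 114.7 kN.

R_Q = 114.7 kN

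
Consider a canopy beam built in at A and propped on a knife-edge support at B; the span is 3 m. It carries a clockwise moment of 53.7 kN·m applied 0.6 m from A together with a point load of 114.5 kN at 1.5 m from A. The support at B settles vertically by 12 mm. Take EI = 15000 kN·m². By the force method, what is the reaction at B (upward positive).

Choose R_B as the redundant. The primary structure is the cantilever fixed at A.
Free-end deflection of the primary structure under the applied loading (downward +):
  clockwise couple 53.7 at a = 0.6: M₀a(2L − a)/(2EI) = 86.99/EI
  point load 114.5 at a = 1.5: Pa²(3L − a)/(6EI) = 322/EI
  δ_0 = 409/EI
Tip deflection under a unit load at B: L³/(3EI) = 9/EI.
With EI = 15000 kN·m²: δ_0 = 0.027268 m and δ_{BB} = 0.0006 m/kN.
Compatibility — the beam at B must follow the support down by 0.012 m: δ_0 − R_B·δ_{BB} = 0.012, so R_B = (0.027268 − 0.012)/0.0006 = 25.45 kN.

R_B = 25.45 kN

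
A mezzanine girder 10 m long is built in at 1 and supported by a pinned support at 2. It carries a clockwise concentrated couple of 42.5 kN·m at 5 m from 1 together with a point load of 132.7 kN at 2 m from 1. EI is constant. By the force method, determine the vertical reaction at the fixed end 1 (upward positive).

Release the roller at 2. Primary structure: cantilever fixed at 1.
Deflection at 2 on the released cantilever, summing each load's contribution:
  clockwise couple 42.5 at a = 5: M₀a(2L − a)/(2EI) = 1594/EI
  point load 132.7 at a = 2: Pa²(3L − a)/(6EI) = 2477/EI
  δ_0 = 4071/EI
Tip deflection under a unit load at 2: L³/(3EI) = 333.3/EI.
The prop prevents deflection at 2: R_2 = δ_0/δ_{22} = 4071/333.3 = 12.21 kN.
Vertical equilibrium: R_1 = ΣP − R_2 = 132.7 − 12.21 = 120.5 kN.

R_1 = 120.5 kN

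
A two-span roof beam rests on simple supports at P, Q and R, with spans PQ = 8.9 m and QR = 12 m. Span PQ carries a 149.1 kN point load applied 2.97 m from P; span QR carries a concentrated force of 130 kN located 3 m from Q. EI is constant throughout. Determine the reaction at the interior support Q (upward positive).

Take M_Q as the redundant. Released structure: two simple spans PQ and QR with a hinge at Q.
Discontinuity in slope at Q on the released structure — sum the simple-span end rotations:
  span PQ: point load 149.1 at a = 2.97: Pab(L + a)/(6LEI) = 583.7/EI
  span QR: point load 130 at a = 3: Pab(L + b)/(6LEI) = 1024/EI
  relative rotation θ_0 = (583.7 + 1024)/EI = 1607/EI
A unit hogging moment at Q produces rotation L₁/(3EI) + L₂/(3EI) = 6.967/EI.
Compatibility: M_Q·(L₁+L₂)/(3EI) = θ_0, giving M_Q = 230.7 kN·m (hogging).
Span PQ, ΣM about P with M_Q applied at Q: R_Q^{PQ}·8.9 = 442.8 + 230.7, so R_Q^{PQ} = 75.68 kN and R_P = 149.1 − 75.68 = 73.42 kN.
Span QR, ΣM about R: R_Q^{QR}·12 = 1170 + 230.7, so R_Q^{QR} = 116.7 kN and R_R = 130 − 116.7 = 13.27 kN.
R_Q = 75.68 + 116.7 = 192.4 kN.

R_Q = 192.4 kN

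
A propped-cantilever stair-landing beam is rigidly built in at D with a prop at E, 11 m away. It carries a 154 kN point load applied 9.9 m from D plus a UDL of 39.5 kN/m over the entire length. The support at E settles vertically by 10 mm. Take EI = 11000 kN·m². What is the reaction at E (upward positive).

R_E = 293.7 kN

Choose R_E as the redundant. The primary structure is the cantilever fixed at D.
Downward deflection at the released point E due to the loads:
  point load 154 at a = 9.9: Pa²(3L − a)/(6EI) = 58110/EI
  UDL 39.5: wL⁴/(8EI) = 72290/EI
  δ_0 = 130400/EI
Flexibility coefficient — unit upward force at E: δ_{EE} = L³/(3EI) = 443.7/EI.
With EI = 11000 kN·m²: δ_0 = 11.855 m and δ_{EE} = 0.040333 m/kN.
Compatibility — the beam at E must follow the support down by 0.01 m: δ_0 − R_E·δ_{EE} = 0.01, so R_E = (11.855 − 0.01)/0.040333 = 293.7 kN.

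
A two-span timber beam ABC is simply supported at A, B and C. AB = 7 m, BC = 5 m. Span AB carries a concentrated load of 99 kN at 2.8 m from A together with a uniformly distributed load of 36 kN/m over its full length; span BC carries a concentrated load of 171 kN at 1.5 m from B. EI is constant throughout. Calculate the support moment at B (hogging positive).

M_B = 260.1 kN·m

Take M_B as the redundant. Released structure: two simple spans AB and BC with a hinge at B.
Rotations at B on the released spans (each span's end-slope, ×1/EI):
  span AB: point load 99 at a = 2.8: Pab(L + a)/(6LEI) = 271.7/EI
  span AB: UDL 36: wL³/(24EI) = 514.5/EI
  span BC: point load 171 at a = 1.5: Pab(L + b)/(6LEI) = 254.4/EI
  relative rotation θ_0 = (786.2 + 254.4)/EI = 1041/EI
A unit hogging moment at B produces rotation L₁/(3EI) + L₂/(3EI) = 4/EI.
Slope continuity at B: θ_0 = M_B·4/EI, so M_B = 1041/4 = 260.1 kN·m (hogging).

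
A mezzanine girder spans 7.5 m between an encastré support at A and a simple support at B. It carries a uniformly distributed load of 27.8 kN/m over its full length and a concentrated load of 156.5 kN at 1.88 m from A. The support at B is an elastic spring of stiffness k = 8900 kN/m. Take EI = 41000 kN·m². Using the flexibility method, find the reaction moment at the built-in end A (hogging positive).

M_A = 410.1 kN·m

Release the roller at B. Primary structure: cantilever fixed at A.
Primary-structure tip deflection at B by superposition:
  UDL 27.8: wL⁴/(8EI) = 10995/EI
  point load 156.5 at a = 1.88: Pa²(3L − a)/(6EI) = 1901/EI
  δ_0 = 12896/EI
Flexibility coefficient — unit upward force at B: δ_{BB} = L³/(3EI) = 140.6/EI.
With EI = 41000 kN·m²: δ_0 = 0.31454 m and δ_{BB} = 0.00343 m/kN.
Compatibility — the spring shortens by R_B/k under the reaction it provides: δ_0 − R_B·δ_{BB} = R_B/k. With 1/k = 0.000112 m/kN, R_B = δ_0 / (δ_{BB} + 1/k) = 0.31454 / (0.00343 + 0.000112) = 88.8 kN.
Moment equilibrium about A: M_A = Σ(load moments about A) − R_B·L = 1076 − 88.8×7.5 = 410.1 kN·m.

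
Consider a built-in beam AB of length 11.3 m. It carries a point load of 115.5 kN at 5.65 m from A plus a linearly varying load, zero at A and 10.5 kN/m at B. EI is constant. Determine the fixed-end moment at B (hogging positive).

M_B = 230.2 kN·m

Take the two fixed-end moments M_A, M_B as redundants; the released structure is the simple span AB.
End rotations of the released simple span under the applied load (×1/EI):
  at A: point load 115.5 at a = 5.65: Pab(L + b)/(6LEI) = 921.8/EI
  at B: point load 115.5 at a = 5.65: Pab(L + a)/(6LEI) = 921.8/EI
  at A: triangular load, peak 10.5: 7w₀L³/(360EI) = 294.6/EI
  at B: triangular load, peak 10.5: w₀L³/(45EI) = 336.7/EI
  θ_A0 = 1216/EI,  θ_B0 = 1258/EI
Flexibility coefficients: a unit moment at one end gives L/(3EI) there and L/(6EI) at the far end, so f₁₁ = f₂₂ = 3.767/EI and f₁₂ = f₂₁ = 1.883/EI.
Compatibility — zero rotation at each built-in end:
  3.767 M_A + 1.883 M_B = 1216
  1.883 M_A + 3.767 M_B = 1258
Solving the pair gives M_A = 207.8 kN·m and M_B = 230.2 kN·m (hogging).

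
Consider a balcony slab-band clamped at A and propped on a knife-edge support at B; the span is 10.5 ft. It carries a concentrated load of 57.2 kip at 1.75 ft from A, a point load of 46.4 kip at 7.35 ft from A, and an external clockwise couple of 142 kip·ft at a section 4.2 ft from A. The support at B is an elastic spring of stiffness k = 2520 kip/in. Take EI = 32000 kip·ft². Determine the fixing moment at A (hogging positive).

M_A = 149.8 kip·ft

Choose R_B as the redundant. The primary structure is the cantilever fixed at A.
Downward deflection at the released point B due to the loads:
  point load 57.2 at a = 1.75: Pa²(3L − a)/(6EI) = 868.6/EI
  point load 46.4 at a = 7.35: Pa²(3L − a)/(6EI) = 10089/EI
  clockwise couple 142 at a = 4.2: M₀a(2L − a)/(2EI) = 5010/EI
  δ_0 = 15968/EI
Flexibility coefficient — unit upward force at B: δ_{BB} = L³/(3EI) = 385.9/EI.
With EI = 32000 kip·ft²: δ_0 = 0.49899 ft and δ_{BB} = 0.012059 ft/kip.
Compatibility — the spring shortens by R_B/k under the reaction it provides: δ_0 − R_B·δ_{BB} = R_B/k. With 1/k = 1/(2520×12) ft/kip = 0.000033 ft/kip, R_B = δ_0 / (δ_{BB} + 1/k) = 0.49899 / (0.012059 + 0.000033) = 41.27 kip.
Moment equilibrium about A: M_A = Σ(load moments about A) − R_B·L = 583.1 − 41.27×10.5 = 149.8 kip·ft.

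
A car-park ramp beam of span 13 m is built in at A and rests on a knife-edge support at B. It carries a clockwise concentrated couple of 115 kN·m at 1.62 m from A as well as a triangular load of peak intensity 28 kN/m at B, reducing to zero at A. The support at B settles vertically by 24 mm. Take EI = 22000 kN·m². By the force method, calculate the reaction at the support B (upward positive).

Take the reaction at B as the redundant and release it; the primary structure is a cantilever fixed at A.
Primary-structure tip deflection at B by superposition:
  clockwise couple 115 at a = 1.62: M₀a(2L − a)/(2EI) = 2271/EI
  triangular load, peak 28 at the free end: 11w₀L⁴/(120EI) = 73307/EI
  δ_0 = 75578/EI
Flexibility coefficient — unit upward force at B: δ_{BB} = L³/(3EI) = 732.3/EI.
With EI = 22000 kN·m²: δ_0 = 3.4353 m and δ_{BB} = 0.033288 m/kN.
Compatibility — the beam at B must follow the support down by 0.024 m: δ_0 − R_B·δ_{BB} = 0.024, so R_B = (3.4353 − 0.024)/0.033288 = 102.5 kN.

R_B = 102.5 kN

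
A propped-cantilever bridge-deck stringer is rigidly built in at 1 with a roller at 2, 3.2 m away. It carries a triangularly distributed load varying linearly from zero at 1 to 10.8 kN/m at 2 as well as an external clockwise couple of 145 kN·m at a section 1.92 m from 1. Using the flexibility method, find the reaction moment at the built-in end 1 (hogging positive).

M_1 = -31.25 kN·m

Take the reaction at 2 as the redundant and release it; the primary structure is a cantilever fixed at 1.
Primary-structure tip deflection at 2 by superposition:
  triangular load, peak 10.8 at the free end: 11w₀L⁴/(120EI) = 103.8/EI
  clockwise couple 145 at a = 1.92: M₀a(2L − a)/(2EI) = 623.6/EI
  δ_0 = 727.4/EI
Flexibility coefficient — unit upward force at 2: δ_{22} = L³/(3EI) = 10.92/EI.
Compatibility at 2: δ_0 − R_2·δ_{22} = 0, so R_2 = 727.4/10.92 = 66.6 kN.
Moment equilibrium about 1: M_1 = Σ(load moments about 1) − R_2·L = 181.9 − 66.6×3.2 = -31.25 kN·m.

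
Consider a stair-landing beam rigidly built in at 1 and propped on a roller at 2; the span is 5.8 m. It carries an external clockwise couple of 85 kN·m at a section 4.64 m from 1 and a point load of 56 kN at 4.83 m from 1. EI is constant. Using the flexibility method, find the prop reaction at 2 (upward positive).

R_2 = 63.19 kN

Release the roller at 2. Primary structure: cantilever fixed at 1.
Deflection at 2 on the released cantilever, summing each load's contribution:
  clockwise couple 85 at a = 4.64: M₀a(2L − a)/(2EI) = 1373/EI
  point load 56 at a = 4.83: Pa²(3L − a)/(6EI) = 2737/EI
  δ_0 = 4109/EI
Flexibility coefficient — unit upward force at 2: δ_{22} = L³/(3EI) = 65.04/EI.
The prop prevents deflection at 2: R_2 = δ_0/δ_{22} = 4109/65.04 = 63.19 kN.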